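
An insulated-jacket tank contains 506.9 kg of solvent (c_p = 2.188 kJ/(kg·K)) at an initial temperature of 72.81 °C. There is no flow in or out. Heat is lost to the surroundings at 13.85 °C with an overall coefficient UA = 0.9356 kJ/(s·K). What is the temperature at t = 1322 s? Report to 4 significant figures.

Lumped-capacitance energy balance: M c_p dT/dt = UA(T_amb − T).
dT/dt = (T_ss − T)/τ with T_ss = T_amb = 13.8500 °C, τ = M c_p/UA = 506.9·2.188/0.9356 = 1185.44 s.
Integrating: T(t) = T_ss + (T₀ − T_ss) e^(−t/τ).
T(1322) = 13.8500 + (58.9600)·0.327850 = 33.1801 °C.

33.18 °C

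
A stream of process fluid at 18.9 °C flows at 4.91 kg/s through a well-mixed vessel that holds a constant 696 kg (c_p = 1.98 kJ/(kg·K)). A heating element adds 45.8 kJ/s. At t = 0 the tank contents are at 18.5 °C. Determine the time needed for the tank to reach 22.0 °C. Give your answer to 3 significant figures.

164 s

Unsteady energy balance on the tank contents: M c_p dT/dt = ṁ c_p (T_in − T) + 45.8.
τ = M/ṁ = 141.75 s; T_ss = T_in + Q̇/(ṁ c_p) = 23.611 °C.
T(t) = T_ss + (T₀ − T_ss) e^(−t/τ). Set T = 22.0:
e^(−t/τ) = (22.0 − 23.611)/(18.5 − 23.611) = 0.31521
t = −141.75 · ln(0.31521) = 163.65 s.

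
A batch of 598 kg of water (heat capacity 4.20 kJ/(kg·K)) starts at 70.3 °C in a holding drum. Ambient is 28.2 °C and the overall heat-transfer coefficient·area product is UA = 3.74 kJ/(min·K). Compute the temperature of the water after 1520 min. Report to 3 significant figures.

32.6 °C

Heat balance on the well-mixed liquid: M c_p dT/dt = −UA(T − T_amb).
dT/dt = (T_ss − T)/τ with T_ss = T_amb = 28.200 °C, τ = M c_p/UA = 598·4.20/3.74 = 671.55 min.
This is linear first-order; T(t) = T_ss + (T₀ − T_ss) e^(−t/τ).
T(1520) = 28.200 + (42.100)·0.10399 = 32.578 °C.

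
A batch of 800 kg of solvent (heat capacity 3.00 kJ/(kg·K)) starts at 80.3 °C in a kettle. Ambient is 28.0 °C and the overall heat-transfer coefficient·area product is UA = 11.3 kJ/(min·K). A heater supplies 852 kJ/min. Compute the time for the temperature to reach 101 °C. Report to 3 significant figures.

481 min

Lumped-capacitance energy balance: M c_p dT/dt = UA(T_amb − T) + Q̇.
τ = M c_p/UA = 212.39 min; T_ss = T_amb + Q̇/UA = 28.0 + 852/11.3 = 103.40 °C.
T(t) = T_ss + (T₀ − T_ss)e^(−t/τ); set T = 101:
t = −τ ln[(T − T_ss)/(T₀ − T_ss)] = −212.39 · ln(0.10383) = 481.07 min.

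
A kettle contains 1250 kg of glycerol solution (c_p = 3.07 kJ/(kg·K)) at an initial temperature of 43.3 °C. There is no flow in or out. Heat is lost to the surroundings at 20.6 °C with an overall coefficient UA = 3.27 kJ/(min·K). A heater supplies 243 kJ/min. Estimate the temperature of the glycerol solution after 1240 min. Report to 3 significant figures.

77.0 °C

Lumped-capacitance energy balance: M c_p dT/dt = UA(T_amb − T) + Q̇.
dT/dt = (T_ss − T)/τ with T_ss = T_amb + Q̇/UA = 20.6 + 243/3.27 = 94.912 °C, τ = M c_p/UA = 1250·3.07/3.27 = 1173.5 min.
This is linear first-order; T(t) = T_ss + (T₀ − T_ss) e^(−t/τ).
T(1240) = 94.912 + (-51.612)·0.34763 = 76.970 °C.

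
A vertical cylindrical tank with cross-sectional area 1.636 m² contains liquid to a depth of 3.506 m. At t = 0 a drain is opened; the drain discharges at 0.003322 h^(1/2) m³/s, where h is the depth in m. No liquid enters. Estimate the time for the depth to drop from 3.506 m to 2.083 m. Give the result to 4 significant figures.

With no inflow, A dh/dt = −0.003322 √h.
∫ h^(−1/2) dh = −(0.003322/A) ∫ dt, giving 2√h = 2√h₀ − (0.003322/A) t.
t = 2A(√h₀ − √h)/0.003322 = 2·1.636·(√3.506 − √2.083)/0.003322
  = 3.27200 × (1.87243 − 1.44326) / 0.003322 = 422.712 s.

422.7 s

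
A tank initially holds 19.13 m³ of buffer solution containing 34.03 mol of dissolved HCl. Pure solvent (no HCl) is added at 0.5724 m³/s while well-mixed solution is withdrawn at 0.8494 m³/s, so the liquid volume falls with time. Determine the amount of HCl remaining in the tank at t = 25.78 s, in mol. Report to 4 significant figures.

Let m(t) be the amount of HCl. Volume: V(t) = V₀ + (Q_in − Q_out) t = 19.13 − 0.277000 t; V(25.78) = 11.9889 m³.
Species balance (pure solvent in): dm/dt = −Q_out · m/V(t).
Separate: dm/m = −Q_out dt/V(t) ⇒ ln(m/m₀) = −(Q_out/(Q_in−Q_out)) ln(V/V₀).
m = m₀ (V₀/V)^(Q_out/(Q_in−Q_out)) = 34.03 × (19.13/11.9889)^(-3.06643) = 8.12044 mol.

8.120 mol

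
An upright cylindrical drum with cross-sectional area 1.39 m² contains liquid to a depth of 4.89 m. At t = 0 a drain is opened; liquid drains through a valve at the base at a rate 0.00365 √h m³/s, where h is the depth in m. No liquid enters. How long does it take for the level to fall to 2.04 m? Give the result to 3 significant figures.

With no inflow, A dh/dt = −0.00365 √h.
∫ h^(−1/2) dh = −(0.00365/A) ∫ dt, giving 2√h = 2√h₀ − (0.00365/A) t.
t = 2A(√h₀ − √h)/0.00365 = 2·1.39·(√4.89 − √2.04)/0.00365
  = 2.7800 × (2.2113 − 1.4283) / 0.00365 = 596.40 s.

596 s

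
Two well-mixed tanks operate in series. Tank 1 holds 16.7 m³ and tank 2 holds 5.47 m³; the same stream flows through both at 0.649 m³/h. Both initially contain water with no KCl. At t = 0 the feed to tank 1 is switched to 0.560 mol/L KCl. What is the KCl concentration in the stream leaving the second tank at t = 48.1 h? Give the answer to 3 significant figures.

Each tank obeys Vᵢ dCᵢ/dt = Q(Cᵢ₋₁ − Cᵢ), so τᵢ = Vᵢ/Q.
τ₁ = 16.7/0.649 = 25.732 h; τ₂ = 5.47/0.649 = 8.4284 h.
Tank 1: C₁ = C_in(1 − e^(−t/τ₁)). Tank 2 (τ₁ ≠ τ₂): C₂ = C_in[1 − (τ₁ e^(−t/τ₁) − τ₂ e^(−t/τ₂))/(τ₁ − τ₂)].
At t = 48.1: e^(−t/τ₁) = 0.15424, e^(−t/τ₂) = 0.0033229.
C₂ = 0.560·[1 − (25.732·0.15424 − 8.4284·0.0033229)/(17.304)] = 0.560·0.77226 = 0.43246 mol/L.

0.432 mol/L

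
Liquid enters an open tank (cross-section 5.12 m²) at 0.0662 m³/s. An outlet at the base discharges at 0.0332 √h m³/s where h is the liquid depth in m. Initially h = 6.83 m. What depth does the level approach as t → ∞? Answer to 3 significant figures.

Accumulation of liquid (constant cross-section A): A dh/dt = Q_in − 0.0332 √h. At steady state dh/dt = 0:
Q_in = 0.0332 √h_ss ⇒ √h_ss = 0.0662/0.0332 = 1.9940.
h_ss = 1.9940² = 3.9759 m. (Since h₀ = 6.83 m > h_ss, the level will fall toward this value.)

3.98 m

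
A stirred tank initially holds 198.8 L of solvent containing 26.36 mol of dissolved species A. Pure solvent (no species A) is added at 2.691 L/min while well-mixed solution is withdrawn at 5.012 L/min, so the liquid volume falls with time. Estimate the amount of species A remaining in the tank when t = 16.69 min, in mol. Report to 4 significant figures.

Total volume: dV/dt = Q_in − Q_out = -2.32100 L/min, so V(t) = 198.8 − 2.32100 t and V(16.69) = 160.063 L.
Solute balance: dm/dt = 0 − Q_out C = −Q_out m/V(t).
Separate: dm/m = −Q_out dt/V(t) ⇒ ln(m/m₀) = −(Q_out/(Q_in−Q_out)) ln(V/V₀).
m = m₀ (V₀/V)^(Q_out/(Q_in−Q_out)) = 26.36 × (198.8/160.063)^(-2.15941) = 16.5077 mol.

16.51 mol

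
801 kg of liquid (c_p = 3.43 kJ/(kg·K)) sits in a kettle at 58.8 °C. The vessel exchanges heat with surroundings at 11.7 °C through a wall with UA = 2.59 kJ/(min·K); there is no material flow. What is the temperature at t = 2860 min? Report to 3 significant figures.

14.9 °C

First-law balance (no shaft work): M c_p dT/dt = −UA(T − T_amb).
dT/dt = (T_ss − T)/τ with T_ss = T_amb = 11.700 °C, τ = M c_p/UA = 801·3.43/2.59 = 1060.8 min.
Integrating: T(t) = T_ss + (T₀ − T_ss) e^(−t/τ).
T(2860) = 11.700 + (47.100)·0.067467 = 14.878 °C.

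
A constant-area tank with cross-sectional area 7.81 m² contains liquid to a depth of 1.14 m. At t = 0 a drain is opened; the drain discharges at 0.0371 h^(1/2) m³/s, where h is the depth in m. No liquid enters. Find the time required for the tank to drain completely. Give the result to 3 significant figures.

A dh/dt = −Q_out = −0.0371 √h.
∫ h^(−1/2) dh = −(0.0371/A) ∫ dt, giving 2√h = 2√h₀ − (0.0371/A) t.
Set h = 0: 2√h₀ = (0.0371/A) t_empty ⇒ t_empty = 2A√h₀/0.0371.
t_empty = 2·7.81·√1.14/0.0371 = 15.620·1.0677/0.0371 = 449.53 s.

450 s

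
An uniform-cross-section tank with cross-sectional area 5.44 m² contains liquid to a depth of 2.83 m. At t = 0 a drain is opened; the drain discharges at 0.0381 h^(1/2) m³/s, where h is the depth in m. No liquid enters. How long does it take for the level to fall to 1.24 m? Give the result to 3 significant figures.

162 s

Unsteady balance on liquid volume: A dh/dt = −0.0381 √h.
Separate and integrate: 2(√h − √h₀) = −(0.0381/A) t.
t = 2A(√h₀ − √h)/0.0381 = 2·5.44·(√2.83 − √1.24)/0.0381
  = 10.880 × (1.6823 − 1.1136) / 0.0381 = 162.40 s.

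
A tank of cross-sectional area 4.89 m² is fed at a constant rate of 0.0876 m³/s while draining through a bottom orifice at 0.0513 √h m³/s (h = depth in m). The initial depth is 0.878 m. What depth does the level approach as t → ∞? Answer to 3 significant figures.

Level balance: A dh/dt = 0.0876 − 0.0513 √h. Setting dh/dt = 0:
Q_in = 0.0513 √h_ss ⇒ √h_ss = 0.0876/0.0513 = 1.7076.
h_ss = 1.7076² = 2.9159 m. (Since h₀ = 0.878 m < h_ss, the level will rise toward this value.)

2.92 m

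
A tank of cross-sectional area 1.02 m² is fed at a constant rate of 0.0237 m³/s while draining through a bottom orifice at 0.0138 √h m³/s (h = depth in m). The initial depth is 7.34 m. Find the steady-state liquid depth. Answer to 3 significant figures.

A dh/dt = Q_in − 0.0138 √h. Steady state requires inflow = outflow:
Q_in = 0.0138 √h_ss ⇒ √h_ss = 0.0237/0.0138 = 1.7174.
h_ss = 1.7174² = 2.9494 m. (Since h₀ = 7.34 m > h_ss, the level will fall toward this value.)

2.95 m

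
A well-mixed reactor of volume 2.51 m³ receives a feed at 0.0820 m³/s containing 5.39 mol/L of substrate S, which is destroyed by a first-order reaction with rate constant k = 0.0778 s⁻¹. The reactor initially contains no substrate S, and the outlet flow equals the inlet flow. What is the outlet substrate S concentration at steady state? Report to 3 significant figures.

1.59 mol/L

Species balance: V dC/dt = Q C_in − Q C − k V C.
Steady state (dC/dt = 0): C_ss = Q C_in/(Q + kV) = C_in/(1 + kV/Q).
C_ss = 0.0820·5.39/(0.0820 + 0.0778·2.51) = 0.44198/0.27728 = 1.5940 mol/L.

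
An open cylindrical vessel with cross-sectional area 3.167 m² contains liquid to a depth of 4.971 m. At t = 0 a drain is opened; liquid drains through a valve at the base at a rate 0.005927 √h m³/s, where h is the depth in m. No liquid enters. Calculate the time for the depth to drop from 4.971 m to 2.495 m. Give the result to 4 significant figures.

Volume balance on the tank: A dh/dt = −0.005927 √h.
Separate and integrate: 2(√h − √h₀) = −(0.005927/A) t.
t = 2A(√h₀ − √h)/0.005927 = 2·3.167·(√4.971 − √2.495)/0.005927
  = 6.33400 × (2.22957 − 1.57956) / 0.005927 = 694.653 s.

694.7 s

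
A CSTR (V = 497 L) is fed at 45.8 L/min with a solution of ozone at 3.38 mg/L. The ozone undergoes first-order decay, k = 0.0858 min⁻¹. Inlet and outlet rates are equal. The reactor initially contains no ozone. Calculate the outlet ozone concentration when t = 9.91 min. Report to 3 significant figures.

1.45 mg/L

Species balance: V dC/dt = Q C_in − Q C − k V C.
dC/dt = (Q/V) C_in − (Q/V + k) C; effective rate a = Q/V + k = 0.092153 + 0.0858 = 0.17795 min⁻¹.
C_ss = Q C_in/(Q + kV) = 1.7503 mg/L; C(t) = C_ss + (C₀ − C_ss) e^(−a t).
C(9.91) = 1.7503 + (-1.7503)·e^(−0.17795·9.91) = 1.7503 + (-1.7503)·0.17144 = 1.4503 mg/L.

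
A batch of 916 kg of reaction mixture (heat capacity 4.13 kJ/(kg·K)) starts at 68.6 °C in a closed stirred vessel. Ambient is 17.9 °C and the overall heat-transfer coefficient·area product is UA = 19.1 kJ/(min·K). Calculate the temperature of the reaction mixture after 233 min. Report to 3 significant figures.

Heat balance on the well-mixed liquid: M c_p dT/dt = −UA(T − T_amb).
dT/dt = (T_ss − T)/τ with T_ss = T_amb = 17.900 °C, τ = M c_p/UA = 916·4.13/19.1 = 198.07 min.
T approaches T_ss exponentially: T(t) = T_ss + (T₀ − T_ss) e^(−t/τ).
T(233) = 17.900 + (50.700)·0.30840 = 33.536 °C.

33.5 °C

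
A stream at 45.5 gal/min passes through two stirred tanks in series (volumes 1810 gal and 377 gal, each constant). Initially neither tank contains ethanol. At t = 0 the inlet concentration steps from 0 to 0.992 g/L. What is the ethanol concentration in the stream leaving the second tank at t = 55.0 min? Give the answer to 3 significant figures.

0.678 g/L

Each tank obeys Vᵢ dCᵢ/dt = Q(Cᵢ₋₁ − Cᵢ), so τᵢ = Vᵢ/Q.
τ₁ = 1810/45.5 = 39.780 min; τ₂ = 377/45.5 = 8.2857 min.
Solving the cascade with C₁(0)=C₂(0)=0 gives C₂(t) = C_in[1 − (τ₁ e^(−t/τ₁) − τ₂ e^(−t/τ₂))/(τ₁ − τ₂)].
At t = 55.0: e^(−t/τ₁) = 0.25093, e^(−t/τ₂) = 0.0013097.
C₂ = 0.992·[1 − (39.780·0.25093 − 8.2857·0.0013097)/(31.495)] = 0.992·0.68340 = 0.67794 g/L.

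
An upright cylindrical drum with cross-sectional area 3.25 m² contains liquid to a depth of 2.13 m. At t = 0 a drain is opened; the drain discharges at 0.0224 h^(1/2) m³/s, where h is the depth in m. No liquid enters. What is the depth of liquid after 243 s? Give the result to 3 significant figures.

0.387 m

A dh/dt = −Q_out = −0.0224 √h.
This is separable: 2 d(√h)/dt = −0.0224/A, so √h = √h₀ − (0.0224/(2A)) t.
√h = √2.13 − 0.0224·243/(2·3.25) = 1.4595 − 0.83742 = 0.62204.
h = 0.62204² = 0.38693 m.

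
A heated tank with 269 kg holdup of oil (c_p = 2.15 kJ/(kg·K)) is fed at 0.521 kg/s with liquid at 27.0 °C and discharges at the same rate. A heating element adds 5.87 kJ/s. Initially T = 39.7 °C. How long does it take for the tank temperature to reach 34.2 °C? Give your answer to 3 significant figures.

M c_p dT/dt = ṁ c_p (T_in − T) + Q̇.
τ = M/ṁ = 516.31 s; T_ss = T_in + Q̇/(ṁ c_p) = 32.240 °C.
T(t) = T_ss + (T₀ − T_ss) e^(−t/τ). Set T = 34.2:
e^(−t/τ) = (34.2 − 32.240)/(39.7 − 32.240) = 0.26270
t = −516.31 · ln(0.26270) = 690.18 s.

690 s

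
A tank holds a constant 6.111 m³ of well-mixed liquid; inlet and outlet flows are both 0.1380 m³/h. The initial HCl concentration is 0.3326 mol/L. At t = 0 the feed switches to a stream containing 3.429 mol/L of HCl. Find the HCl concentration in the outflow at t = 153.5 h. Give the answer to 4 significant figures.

Transient balance on the dissolved component: V dC/dt = Q(C_in − C).
So dC/dt = (C_in − C)/τ with τ = V/Q = 6.111/0.1380 = 44.2826 h.
C approaches C_in exponentially: C(t) = C_in + (C₀ − C_in) e^(−t/τ).
C(153.5) = 3.429 + (0.3326 − 3.429)·e^(−153.5/44.2826) = 3.429 + (-3.09640)·0.0312301 = 3.33230 mol/L.

3.332 mol/L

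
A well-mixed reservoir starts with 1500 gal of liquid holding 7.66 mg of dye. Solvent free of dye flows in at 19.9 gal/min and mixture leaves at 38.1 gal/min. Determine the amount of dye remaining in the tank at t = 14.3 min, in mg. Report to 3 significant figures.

5.14 mg

Let m(t) be the amount of dye. Volume: V(t) = V₀ + (Q_in − Q_out) t = 1500 − 18.200 t; V(14.3) = 1239.7 gal.
No dye enters, so dm/dt = −Q_out · (m/V).
Separate: dm/m = −Q_out dt/V(t) ⇒ ln(m/m₀) = −(Q_out/(Q_in−Q_out)) ln(V/V₀).
m = m₀ (V₀/V)^(Q_out/(Q_in−Q_out)) = 7.66 × (1500/1239.7)^(-2.0934) = 5.1402 mg.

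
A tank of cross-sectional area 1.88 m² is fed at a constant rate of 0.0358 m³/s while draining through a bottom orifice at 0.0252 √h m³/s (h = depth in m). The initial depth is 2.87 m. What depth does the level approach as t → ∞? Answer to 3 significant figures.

A dh/dt = Q_in − 0.0252 √h. Steady state requires inflow = outflow:
Q_in = 0.0252 √h_ss ⇒ √h_ss = 0.0358/0.0252 = 1.4206.
h_ss = 1.4206² = 2.0182 m. (Since h₀ = 2.87 m > h_ss, the level will fall toward this value.)

2.02 m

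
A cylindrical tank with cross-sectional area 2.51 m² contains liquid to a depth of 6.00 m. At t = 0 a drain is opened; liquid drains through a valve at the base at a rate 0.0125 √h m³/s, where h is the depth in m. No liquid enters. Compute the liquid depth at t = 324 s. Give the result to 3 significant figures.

A dh/dt = −Q_out = −0.0125 √h.
This is separable: 2 d(√h)/dt = −0.0125/A, so √h = √h₀ − (0.0125/(2A)) t.
√h = √6.00 − 0.0125·324/(2·2.51) = 2.4495 − 0.80677 = 1.6427.
h = 1.6427² = 2.6985 m.

2.70 m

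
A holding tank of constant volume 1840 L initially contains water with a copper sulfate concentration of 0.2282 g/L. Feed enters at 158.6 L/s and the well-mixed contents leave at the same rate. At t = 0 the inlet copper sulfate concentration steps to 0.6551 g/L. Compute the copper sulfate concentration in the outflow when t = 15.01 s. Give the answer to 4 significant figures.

Accumulation = in − out for the solute gives V dC/dt = Q(C_in − C).
Rewrite as dC/dt + C/τ = C_in/τ, τ = V/Q = 11.6015 s.
Solution: C(t) = C_in + (C₀ − C_in) e^(−t/τ).
C(15.01) = 0.6551 + (0.2282 − 0.6551)·e^(−15.01/11.6015) = 0.6551 + (-0.426900)·0.274228 = 0.538032 g/L.

0.5380 g/L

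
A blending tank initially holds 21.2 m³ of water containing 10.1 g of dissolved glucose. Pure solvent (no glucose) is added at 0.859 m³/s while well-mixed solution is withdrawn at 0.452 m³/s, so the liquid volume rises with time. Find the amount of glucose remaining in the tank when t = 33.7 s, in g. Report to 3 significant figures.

5.80 g

Let m(t) be the amount of glucose. Volume: V(t) = V₀ + (Q_in − Q_out) t = 21.2 + 0.40700 t; V(33.7) = 34.916 m³.
No glucose enters, so dm/dt = −Q_out · (m/V).
dm/m = −Q_out dt/(V₀ + 0.40700 t); integrating gives ln(m/m₀) = −(Q_out/(Q_in−Q_out)) ln(V/V₀).
m = m₀ (V₀/V)^(Q_out/(Q_in−Q_out)) = 10.1 × (21.2/34.916)^(1.1106) = 5.8033 g.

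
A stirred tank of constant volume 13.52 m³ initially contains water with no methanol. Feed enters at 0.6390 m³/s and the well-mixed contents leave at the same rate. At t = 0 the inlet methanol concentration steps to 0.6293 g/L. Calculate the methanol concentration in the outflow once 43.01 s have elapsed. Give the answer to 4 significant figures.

0.5469 g/L

Unsteady species balance (constant V, well mixed): V dC/dt = Q(C_in − C).
Rewrite as dC/dt + C/τ = C_in/τ, τ = V/Q = 21.1581 s.
Integrating: C(t) = C_in + (C₀ − C_in) e^(−t/τ).
C(43.01) = 0.6293 + (0 − 0.6293)·e^(−43.01/21.1581) = 0.6293 + (-0.629300)·0.130969 = 0.546881 g/L.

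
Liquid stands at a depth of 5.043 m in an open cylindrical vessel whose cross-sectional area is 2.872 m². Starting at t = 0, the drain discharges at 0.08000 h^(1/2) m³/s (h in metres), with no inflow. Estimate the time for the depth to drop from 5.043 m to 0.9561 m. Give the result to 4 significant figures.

91.03 s

Mass balance (ρ constant): A dh/dt = −0.08000 √h.
This is separable: 2 d(√h)/dt = −0.08000/A, so √h = √h₀ − (0.08000/(2A)) t.
t = 2A(√h₀ − √h)/0.08000 = 2·2.872·(√5.043 − √0.9561)/0.08000
  = 5.74400 × (2.24566 − 0.977804) / 0.08000 = 91.0323 s.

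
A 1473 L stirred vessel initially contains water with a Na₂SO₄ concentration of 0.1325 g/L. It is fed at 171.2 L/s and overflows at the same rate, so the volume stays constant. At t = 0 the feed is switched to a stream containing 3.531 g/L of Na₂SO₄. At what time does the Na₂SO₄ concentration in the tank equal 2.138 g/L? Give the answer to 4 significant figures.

7.674 s

Species balance: V dC/dt = Q(C_in − C) ⇒ τ = V/Q = 8.60397 s.
C(t) = C_in + (C₀ − C_in) e^(−t/τ). Set C = 2.138 and solve for t:
e^(−t/τ) = (C − C_in)/(C₀ − C_in) = (2.138 − 3.531)/(0.1325 − 3.531) = 0.409887
t = −τ ln(…) = 8.60397 × 0.891874 = 7.67366 s.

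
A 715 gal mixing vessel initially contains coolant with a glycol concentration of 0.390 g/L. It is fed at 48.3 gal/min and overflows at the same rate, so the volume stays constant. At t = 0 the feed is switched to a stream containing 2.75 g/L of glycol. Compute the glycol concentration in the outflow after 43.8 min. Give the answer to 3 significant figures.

Unsteady species balance (constant V, well mixed): V dC/dt = Q(C_in − C).
Time constant τ = V/Q = 715/48.3 = 14.803 min.
This is linear first-order; C(t) = C_in + (C₀ − C_in) e^(−t/τ).
C(43.8) = 2.75 + (0.390 − 2.75)·e^(−43.8/14.803) = 2.75 + (-2.3600)·0.051881 = 2.6276 g/L.

2.63 g/L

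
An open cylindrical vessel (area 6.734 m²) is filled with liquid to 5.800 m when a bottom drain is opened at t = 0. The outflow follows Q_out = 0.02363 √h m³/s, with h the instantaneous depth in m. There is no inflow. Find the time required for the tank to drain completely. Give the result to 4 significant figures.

1373 s

A dh/dt = −Q_out = −0.02363 √h.
Separate and integrate: 2(√h − √h₀) = −(0.02363/A) t.
Tank is empty when √h = 0: t_empty = 2A√h₀/0.02363.
t_empty = 2·6.734·√5.800/0.02363 = 13.4680·2.40832/0.02363 = 1372.63 s.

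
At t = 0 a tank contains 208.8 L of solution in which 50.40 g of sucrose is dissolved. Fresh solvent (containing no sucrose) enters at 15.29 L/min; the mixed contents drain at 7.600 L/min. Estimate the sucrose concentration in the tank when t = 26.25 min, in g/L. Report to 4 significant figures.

Total volume: dV/dt = Q_in − Q_out = 7.69000 L/min, so V(t) = 208.8 + 7.69000 t and V(26.25) = 410.663 L.
Species balance (pure solvent in): dm/dt = −Q_out · m/V(t).
Separate: dm/m = −Q_out dt/V(t) ⇒ ln(m/m₀) = −(Q_out/(Q_in−Q_out)) ln(V/V₀).
m = m₀ (V₀/V)^(Q_out/(Q_in−Q_out)) = 50.40 × (208.8/410.663)^(0.988296) = 25.8294 g.
C = m/V = 25.8294/410.663 = 0.0628969 g/L.

0.06290 g/L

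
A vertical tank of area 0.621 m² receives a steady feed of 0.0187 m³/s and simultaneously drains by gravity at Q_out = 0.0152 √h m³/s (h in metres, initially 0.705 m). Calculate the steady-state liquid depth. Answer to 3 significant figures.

Level balance: A dh/dt = 0.0187 − 0.0152 √h. Setting dh/dt = 0:
Q_in = 0.0152 √h_ss ⇒ √h_ss = 0.0187/0.0152 = 1.2303.
h_ss = 1.2303² = 1.5135 m. (Since h₀ = 0.705 m < h_ss, the level will rise toward this value.)

1.51 m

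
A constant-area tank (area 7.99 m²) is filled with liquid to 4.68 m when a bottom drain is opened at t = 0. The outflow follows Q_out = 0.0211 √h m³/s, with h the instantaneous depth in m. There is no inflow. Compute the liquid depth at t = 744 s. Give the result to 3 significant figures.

1.39 m

With no inflow, A dh/dt = −0.0211 √h.
∫ h^(−1/2) dh = −(0.0211/A) ∫ dt, giving 2√h = 2√h₀ − (0.0211/A) t.
√h = √4.68 − 0.0211·744/(2·7.99) = 2.1633 − 0.98238 = 1.1810.
h = 1.1810² = 1.3946 m.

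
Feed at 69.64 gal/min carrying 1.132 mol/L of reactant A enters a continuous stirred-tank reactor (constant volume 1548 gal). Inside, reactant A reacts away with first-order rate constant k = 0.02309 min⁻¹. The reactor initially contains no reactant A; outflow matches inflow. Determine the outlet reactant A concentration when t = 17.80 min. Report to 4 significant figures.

Accumulation = in − out − consumed: V dC/dt = Q C_in − Q C − k V C.
dC/dt = (Q/V) C_in − (Q/V + k) C; effective rate a = Q/V + k = 0.0449871 + 0.02309 = 0.0680771 min⁻¹.
C_ss = Q C_in/(Q + kV) = 0.748055 mol/L; C(t) = C_ss + (C₀ − C_ss) e^(−a t).
C(17.80) = 0.748055 + (-0.748055)·e^(−0.0680771·17.80) = 0.748055 + (-0.748055)·0.297669 = 0.525382 mol/L.

0.5254 mol/L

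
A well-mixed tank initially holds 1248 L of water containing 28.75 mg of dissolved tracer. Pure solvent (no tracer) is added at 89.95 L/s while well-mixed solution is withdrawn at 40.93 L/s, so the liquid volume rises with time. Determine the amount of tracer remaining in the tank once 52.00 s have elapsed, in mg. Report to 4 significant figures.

Total volume: dV/dt = Q_in − Q_out = 49.0200 L/s, so V(t) = 1248 + 49.0200 t and V(52.00) = 3797.04 L.
Solute balance: dm/dt = 0 − Q_out C = −Q_out m/V(t).
Separate: dm/m = −Q_out dt/V(t) ⇒ ln(m/m₀) = −(Q_out/(Q_in−Q_out)) ln(V/V₀).
m = m₀ (V₀/V)^(Q_out/(Q_in−Q_out)) = 28.75 × (1248/3797.04)^(0.834965) = 11.3542 mg.

11.35 mg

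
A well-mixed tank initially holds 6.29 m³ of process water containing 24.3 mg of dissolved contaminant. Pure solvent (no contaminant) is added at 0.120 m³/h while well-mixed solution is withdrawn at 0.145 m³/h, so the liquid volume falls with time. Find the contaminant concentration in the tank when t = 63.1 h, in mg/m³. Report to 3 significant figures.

0.966 mg/m³

Total volume: dV/dt = Q_in − Q_out = -0.025000 m³/h, so V(t) = 6.29 − 0.025000 t and V(63.1) = 4.7125 m³.
No contaminant enters, so dm/dt = −Q_out · (m/V).
Separate: dm/m = −Q_out dt/V(t) ⇒ ln(m/m₀) = −(Q_out/(Q_in−Q_out)) ln(V/V₀).
m = m₀ (V₀/V)^(Q_out/(Q_in−Q_out)) = 24.3 × (6.29/4.7125)^(-5.8000) = 4.5529 mg.
C = m/V = 4.5529/4.7125 = 0.96614 mg/m³.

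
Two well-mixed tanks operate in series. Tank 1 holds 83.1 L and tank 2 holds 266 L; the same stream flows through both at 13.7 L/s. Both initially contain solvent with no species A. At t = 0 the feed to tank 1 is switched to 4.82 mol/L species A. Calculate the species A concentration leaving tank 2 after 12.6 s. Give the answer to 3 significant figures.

Time constants: τᵢ = Vᵢ/Q for each well-mixed tank.
τ₁ = 83.1/13.7 = 6.0657 s; τ₂ = 266/13.7 = 19.416 s.
Tank 1: C₁ = C_in(1 − e^(−t/τ₁)). Tank 2 (τ₁ ≠ τ₂): C₂ = C_in[1 − (τ₁ e^(−t/τ₁) − τ₂ e^(−t/τ₂))/(τ₁ − τ₂)].
At t = 12.6: e^(−t/τ₁) = 0.12527, e^(−t/τ₂) = 0.52260.
C₂ = 4.82·[1 − (6.0657·0.12527 − 19.416·0.52260)/(-13.350)] = 4.82·0.29688 = 1.4310 mol/L.

1.43 mol/L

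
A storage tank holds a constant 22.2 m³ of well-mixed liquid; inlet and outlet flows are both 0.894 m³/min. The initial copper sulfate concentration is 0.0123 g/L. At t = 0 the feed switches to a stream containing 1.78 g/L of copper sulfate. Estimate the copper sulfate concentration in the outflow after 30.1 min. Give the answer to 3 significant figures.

Unsteady species balance (constant V, well mixed): V dC/dt = Q(C_in − C).
Time constant τ = V/Q = 22.2/0.894 = 24.832 min.
C approaches C_in exponentially: C(t) = C_in + (C₀ − C_in) e^(−t/τ).
C(30.1) = 1.78 + (0.0123 − 1.78)·e^(−30.1/24.832) = 1.78 + (-1.7677)·0.29756 = 1.2540 g/L.

1.25 g/L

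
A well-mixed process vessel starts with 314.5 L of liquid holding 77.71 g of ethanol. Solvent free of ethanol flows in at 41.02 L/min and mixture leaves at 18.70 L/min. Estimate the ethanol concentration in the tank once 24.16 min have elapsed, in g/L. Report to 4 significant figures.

0.03943 g/L

Total volume: dV/dt = Q_in − Q_out = 22.3200 L/min, so V(t) = 314.5 + 22.3200 t and V(24.16) = 853.751 L.
No ethanol enters, so dm/dt = −Q_out · (m/V).
Separate: dm/m = −Q_out dt/V(t) ⇒ ln(m/m₀) = −(Q_out/(Q_in−Q_out)) ln(V/V₀).
m = m₀ (V₀/V)^(Q_out/(Q_in−Q_out)) = 77.71 × (314.5/853.751)^(0.837814) = 33.6595 g.
C = m/V = 33.6595/853.751 = 0.0394255 g/L.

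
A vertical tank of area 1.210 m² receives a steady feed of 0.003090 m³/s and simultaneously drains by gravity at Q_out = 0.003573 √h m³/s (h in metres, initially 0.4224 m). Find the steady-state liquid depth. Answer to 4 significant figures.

Level balance: A dh/dt = 0.003090 − 0.003573 √h. Setting dh/dt = 0:
Q_in = 0.003573 √h_ss ⇒ √h_ss = 0.003090/0.003573 = 0.864819.
h_ss = 0.864819² = 0.747913 m. (Since h₀ = 0.4224 m < h_ss, the level will rise toward this value.)

0.7479 m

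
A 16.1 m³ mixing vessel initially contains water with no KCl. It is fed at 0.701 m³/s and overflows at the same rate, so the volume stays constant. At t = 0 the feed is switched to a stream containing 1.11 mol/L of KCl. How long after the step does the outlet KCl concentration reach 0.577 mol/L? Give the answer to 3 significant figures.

Mass balance on the solute (V constant): V dC/dt = Q(C_in − C), so τ = V/Q = 22.967 s.
C(t) = C_in + (C₀ − C_in) e^(−t/τ). Set C = 0.577 and solve for t:
e^(−t/τ) = (C − C_in)/(C₀ − C_in) = (0.577 − 1.11)/(0 − 1.11) = 0.48018
t = −τ ln(…) = 22.967 × 0.73359 = 16.849 s.

16.8 s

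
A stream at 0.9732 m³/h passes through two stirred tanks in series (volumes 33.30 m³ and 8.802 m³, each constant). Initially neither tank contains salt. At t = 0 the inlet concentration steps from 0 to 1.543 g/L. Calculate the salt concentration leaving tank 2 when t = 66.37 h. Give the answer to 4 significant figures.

Time constants: τᵢ = Vᵢ/Q for each well-mixed tank.
τ₁ = 33.30/0.9732 = 34.2170 h; τ₂ = 8.802/0.9732 = 9.04439 h.
Solving the cascade with C₁(0)=C₂(0)=0 gives C₂(t) = C_in[1 − (τ₁ e^(−t/τ₁) − τ₂ e^(−t/τ₂))/(τ₁ − τ₂)].
At t = 66.37: e^(−t/τ₁) = 0.143750, e^(−t/τ₂) = 0.000650187.
C₂ = 1.543·[1 − (34.2170·0.143750 − 9.04439·0.000650187)/(25.1726)] = 1.543·0.804835 = 1.24186 g/L.

1.242 g/L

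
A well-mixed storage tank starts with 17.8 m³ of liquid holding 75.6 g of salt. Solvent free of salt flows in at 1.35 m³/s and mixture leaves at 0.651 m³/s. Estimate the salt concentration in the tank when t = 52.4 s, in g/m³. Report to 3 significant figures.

Total volume: dV/dt = Q_in − Q_out = 0.69900 m³/s, so V(t) = 17.8 + 0.69900 t and V(52.4) = 54.428 m³.
Solute balance: dm/dt = 0 − Q_out C = −Q_out m/V(t).
dm/m = −Q_out dt/(V₀ + 0.69900 t); integrating gives ln(m/m₀) = −(Q_out/(Q_in−Q_out)) ln(V/V₀).
m = m₀ (V₀/V)^(Q_out/(Q_in−Q_out)) = 75.6 × (17.8/54.428)^(0.93133) = 26.697 g.
C = m/V = 26.697/54.428 = 0.49050 g/m³.

0.490 g/m³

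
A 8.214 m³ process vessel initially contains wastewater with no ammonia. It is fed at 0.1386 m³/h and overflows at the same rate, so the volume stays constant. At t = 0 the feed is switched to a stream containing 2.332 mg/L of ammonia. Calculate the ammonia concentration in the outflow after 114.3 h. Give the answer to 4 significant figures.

1.993 mg/L

Mass balance on the solute (V constant): V dC/dt = Q(C_in − C).
So dC/dt = (C_in − C)/τ with τ = V/Q = 8.214/0.1386 = 59.2641 h.
C approaches C_in exponentially: C(t) = C_in + (C₀ − C_in) e^(−t/τ).
C(114.3) = 2.332 + (0 − 2.332)·e^(−114.3/59.2641) = 2.332 + (-2.33200)·0.145343 = 1.99306 mg/L.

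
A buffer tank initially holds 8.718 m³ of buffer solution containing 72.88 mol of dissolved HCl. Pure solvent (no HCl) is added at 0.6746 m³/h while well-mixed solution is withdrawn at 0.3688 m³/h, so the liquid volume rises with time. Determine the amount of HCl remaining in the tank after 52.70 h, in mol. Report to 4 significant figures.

Let m(t) be the amount of HCl. Volume: V(t) = V₀ + (Q_in − Q_out) t = 8.718 + 0.305800 t; V(52.70) = 24.8337 m³.
Solute balance: dm/dt = 0 − Q_out C = −Q_out m/V(t).
dm/m = −Q_out dt/(V₀ + 0.305800 t); integrating gives ln(m/m₀) = −(Q_out/(Q_in−Q_out)) ln(V/V₀).
m = m₀ (V₀/V)^(Q_out/(Q_in−Q_out)) = 72.88 × (8.718/24.8337)^(1.20602) = 20.6217 mol.

20.62 mol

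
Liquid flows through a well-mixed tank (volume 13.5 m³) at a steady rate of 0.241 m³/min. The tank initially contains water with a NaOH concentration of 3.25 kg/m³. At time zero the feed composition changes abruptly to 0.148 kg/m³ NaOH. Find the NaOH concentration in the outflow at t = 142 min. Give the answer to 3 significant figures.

0.394 kg/m³

Mass balance on the solute (V constant): V dC/dt = Q(C_in − C).
Rewrite as dC/dt + C/τ = C_in/τ, τ = V/Q = 56.017 min.
This is linear first-order; C(t) = C_in + (C₀ − C_in) e^(−t/τ).
C(142) = 0.148 + (3.25 − 0.148)·e^(−142/56.017) = 0.148 + (3.1020)·0.079265 = 0.39388 kg/m³.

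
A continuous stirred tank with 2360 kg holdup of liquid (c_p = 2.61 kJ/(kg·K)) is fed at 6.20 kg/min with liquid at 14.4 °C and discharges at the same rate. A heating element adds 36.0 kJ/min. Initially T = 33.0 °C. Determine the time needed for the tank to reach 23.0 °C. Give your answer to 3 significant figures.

359 min

M c_p dT/dt = ṁ c_p (T_in − T) + Q̇.
τ = M/ṁ = 380.65 min; T_ss = T_in + Q̇/(ṁ c_p) = 16.625 °C.
T(t) = T_ss + (T₀ − T_ss) e^(−t/τ). Set T = 23.0:
e^(−t/τ) = (23.0 − 16.625)/(33.0 − 16.625) = 0.38932
t = −380.65 · ln(0.38932) = 359.08 min.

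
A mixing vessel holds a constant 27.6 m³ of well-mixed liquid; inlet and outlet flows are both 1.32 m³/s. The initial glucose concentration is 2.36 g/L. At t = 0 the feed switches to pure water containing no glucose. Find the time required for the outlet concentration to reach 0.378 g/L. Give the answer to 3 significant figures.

38.3 s

Species balance: V dC/dt = Q(C_in − C) ⇒ τ = V/Q = 20.909 s.
C(t) = C_in + (C₀ − C_in) e^(−t/τ). Set C = 0.378 and solve for t:
e^(−t/τ) = (C − C_in)/(C₀ − C_in) = (0.378 − 0)/(2.36 − 0) = 0.16017
t = −τ ln(…) = 20.909 × 1.8315 = 38.295 s.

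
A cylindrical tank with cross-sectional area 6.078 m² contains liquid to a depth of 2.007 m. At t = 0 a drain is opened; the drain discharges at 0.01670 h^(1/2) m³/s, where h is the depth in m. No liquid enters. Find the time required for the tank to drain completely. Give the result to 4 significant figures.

1031 s

A dh/dt = −Q_out = −0.01670 √h.
This is separable: 2 d(√h)/dt = −0.01670/A, so √h = √h₀ − (0.01670/(2A)) t.
Set h = 0: 2√h₀ = (0.01670/A) t_empty ⇒ t_empty = 2A√h₀/0.01670.
t_empty = 2·6.078·√2.007/0.01670 = 12.1560·1.41669/0.01670 = 1031.21 s.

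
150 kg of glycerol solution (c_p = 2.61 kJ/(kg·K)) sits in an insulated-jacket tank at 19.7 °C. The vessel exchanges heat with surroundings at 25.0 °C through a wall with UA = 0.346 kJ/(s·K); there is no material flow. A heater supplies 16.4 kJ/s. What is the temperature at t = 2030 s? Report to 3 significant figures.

M c_p dT/dt = −UA(T − T_amb) + Q̇.
dT/dt = (T_ss − T)/τ with T_ss = T_amb + Q̇/UA = 25.0 + 16.4/0.346 = 72.399 °C, τ = M c_p/UA = 150·2.61/0.346 = 1131.5 s.
T approaches T_ss exponentially: T(t) = T_ss + (T₀ − T_ss) e^(−t/τ).
T(2030) = 72.399 + (-52.699)·0.16628 = 63.636 °C.

63.6 °C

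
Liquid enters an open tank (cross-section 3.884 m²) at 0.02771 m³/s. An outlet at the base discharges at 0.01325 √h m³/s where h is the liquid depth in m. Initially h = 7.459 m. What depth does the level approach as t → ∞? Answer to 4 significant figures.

A dh/dt = Q_in − 0.01325 √h. Steady state requires inflow = outflow:
Q_in = 0.01325 √h_ss ⇒ √h_ss = 0.02771/0.01325 = 2.09132.
h_ss = 2.09132² = 4.37362 m. (Since h₀ = 7.459 m > h_ss, the level will fall toward this value.)

4.374 m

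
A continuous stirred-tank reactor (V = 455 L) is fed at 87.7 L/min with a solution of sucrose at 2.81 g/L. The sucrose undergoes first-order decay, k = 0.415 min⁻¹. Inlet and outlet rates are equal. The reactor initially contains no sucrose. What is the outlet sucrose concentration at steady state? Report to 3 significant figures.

Accumulation = in − out − consumed: V dC/dt = Q C_in − Q C − k V C.
At steady state: 0 = Q C_in − (Q + kV) C_ss, so C_ss = Q C_in/(Q + kV).
C_ss = 87.7·2.81/(87.7 + 0.415·455) = 246.44/276.52 = 0.89119 g/L.

0.891 g/L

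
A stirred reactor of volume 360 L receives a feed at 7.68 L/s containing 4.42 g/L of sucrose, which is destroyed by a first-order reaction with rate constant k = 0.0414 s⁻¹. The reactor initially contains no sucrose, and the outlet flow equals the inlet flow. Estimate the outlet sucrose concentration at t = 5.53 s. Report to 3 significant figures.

V dC/dt = Q(C_in − C) − k V C.
This is linear with rate a = Q/V + k = 0.062733 s⁻¹.
C_ss = Q C_in/(Q + kV) = 1.5031 g/L; C(t) = C_ss + (C₀ − C_ss) e^(−a t).
C(5.53) = 1.5031 + (-1.5031)·e^(−0.062733·5.53) = 1.5031 + (-1.5031)·0.70687 = 0.44061 g/L.

0.441 g/L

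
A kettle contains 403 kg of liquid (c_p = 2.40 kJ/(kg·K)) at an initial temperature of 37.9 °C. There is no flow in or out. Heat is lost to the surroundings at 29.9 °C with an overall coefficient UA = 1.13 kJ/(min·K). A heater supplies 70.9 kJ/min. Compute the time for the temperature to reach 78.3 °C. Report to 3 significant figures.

M c_p dT/dt = −UA(T − T_amb) + Q̇.
τ = M c_p/UA = 855.93 min; T_ss = T_amb + Q̇/UA = 29.9 + 70.9/1.13 = 92.643 °C.
T(t) = T_ss + (T₀ − T_ss)e^(−t/τ); set T = 78.3:
t = −τ ln[(T − T_ss)/(T₀ − T_ss)] = −855.93 · ln(0.26201) = 1146.4 min.

1150 min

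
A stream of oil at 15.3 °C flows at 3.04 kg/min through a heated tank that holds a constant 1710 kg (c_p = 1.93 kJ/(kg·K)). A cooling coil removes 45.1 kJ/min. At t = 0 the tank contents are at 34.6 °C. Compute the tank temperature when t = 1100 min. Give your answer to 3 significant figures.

11.4 °C

Heat balance on the well-mixed liquid: M c_p dT/dt = ṁ c_p (T_in − T) − 45.1.
Rearrange: dT/dt = (T_ss − T)/τ with τ = M/ṁ = 562.50 min and T_ss = T_in − Q̇/(ṁ c_p) = 7.6132 °C.
T approaches T_ss exponentially: T(t) = T_ss + (T₀ − T_ss) e^(−t/τ).
T(1100) = 7.6132 + (26.987)·e^(−1100/562.50) = 7.6132 + (26.987)·0.14149 = 11.431 °C.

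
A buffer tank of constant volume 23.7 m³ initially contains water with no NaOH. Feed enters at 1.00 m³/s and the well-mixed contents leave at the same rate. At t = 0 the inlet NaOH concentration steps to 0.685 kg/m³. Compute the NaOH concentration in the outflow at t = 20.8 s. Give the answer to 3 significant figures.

0.400 kg/m³

Accumulation = in − out for the solute gives V dC/dt = Q(C_in − C).
Time constant τ = V/Q = 23.7/1.00 = 23.700 s.
Integrating: C(t) = C_in + (C₀ − C_in) e^(−t/τ).
C(20.8) = 0.685 + (0 − 0.685)·e^(−20.8/23.700) = 0.685 + (-0.68500)·0.41576 = 0.40020 kg/m³.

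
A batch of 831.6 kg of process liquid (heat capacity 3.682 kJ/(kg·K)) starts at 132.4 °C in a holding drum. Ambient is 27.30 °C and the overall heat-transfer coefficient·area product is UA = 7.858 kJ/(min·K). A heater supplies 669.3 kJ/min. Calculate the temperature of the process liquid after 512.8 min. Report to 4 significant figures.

117.8 °C

First-law balance (no shaft work): M c_p dT/dt = −UA(T − T_amb) + Q̇.
dT/dt = (T_ss − T)/τ with T_ss = T_amb + Q̇/UA = 27.30 + 669.3/7.858 = 112.474 °C, τ = M c_p/UA = 831.6·3.682/7.858 = 389.660 min.
Solution: T(t) = T_ss + (T₀ − T_ss) e^(−t/τ).
T(512.8) = 112.474 + (19.9257)·0.268201 = 117.818 °C.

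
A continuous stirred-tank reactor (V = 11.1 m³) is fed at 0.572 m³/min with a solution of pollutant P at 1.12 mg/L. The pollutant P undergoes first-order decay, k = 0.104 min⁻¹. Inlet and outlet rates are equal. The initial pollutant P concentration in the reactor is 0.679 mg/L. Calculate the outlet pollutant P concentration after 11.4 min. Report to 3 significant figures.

Accumulation = in − out − consumed: V dC/dt = Q C_in − Q C − k V C.
dC/dt = (Q/V) C_in − (Q/V + k) C; effective rate a = Q/V + k = 0.051532 + 0.104 = 0.15553 min⁻¹.
C_ss = Q C_in/(Q + kV) = 0.37108 mg/L; C(t) = C_ss + (C₀ − C_ss) e^(−a t).
C(11.4) = 0.37108 + (0.30792)·e^(−0.15553·11.4) = 0.37108 + (0.30792)·0.16981 = 0.42337 mg/L.

0.423 mg/L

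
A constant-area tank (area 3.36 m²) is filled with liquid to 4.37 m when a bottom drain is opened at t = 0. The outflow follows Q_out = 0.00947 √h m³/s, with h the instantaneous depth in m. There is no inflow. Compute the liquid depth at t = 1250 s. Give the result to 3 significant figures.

With no inflow, A dh/dt = −0.00947 √h.
Separate and integrate: 2(√h − √h₀) = −(0.00947/A) t.
√h = √4.37 − 0.00947·1250/(2·3.36) = 2.0905 − 1.7615 = 0.32892.
h = 0.32892² = 0.10819 m.

0.108 m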